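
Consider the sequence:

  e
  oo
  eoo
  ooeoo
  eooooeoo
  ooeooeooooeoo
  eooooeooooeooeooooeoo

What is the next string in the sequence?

This is a Fibonacci-style word recurrence s(k) = s(k−2)·s(k−1): e.g. e·oo = eoo.
Continuing: ooeooeooooeoo · eooooeooooeooeooooeoo gives term 8.

ooeooeooooeooeooooeooooeooeooooeoo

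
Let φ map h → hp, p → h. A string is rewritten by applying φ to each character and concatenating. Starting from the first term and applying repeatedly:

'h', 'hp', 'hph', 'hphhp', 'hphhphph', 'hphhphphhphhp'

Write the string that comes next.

hphhphphhphhphphhphph

φ(hphhphphhphhp) expands symbol-by-symbol to hp h hp hp h hp h hp hp h hp hp h; joining the 13 pieces gives the next term.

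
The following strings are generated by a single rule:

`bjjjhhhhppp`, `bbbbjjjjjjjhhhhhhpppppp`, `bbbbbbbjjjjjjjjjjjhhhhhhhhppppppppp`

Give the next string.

The n-th term is 3n-2 b's then 4n-1 j's then 2n+2 h's then 3n p's (n = 1, 2, …).
For the next term, n = 4, so the run lengths are 10, 15, 10, 12.

bbbbbbbbbbjjjjjjjjjjjjjjjhhhhhhhhhhpppppppppppp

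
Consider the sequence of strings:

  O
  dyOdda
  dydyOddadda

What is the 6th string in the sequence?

dydydydydyOddaddaddaddadda

s(k+1) = dy·s(k)·dda, so each term gains dy as a prefix and dda as a suffix.
From dydyOddadda, 3 further steps: dydyOddadda → dydydyOddaddadda → dydydydyOddaddaddadda → (answer).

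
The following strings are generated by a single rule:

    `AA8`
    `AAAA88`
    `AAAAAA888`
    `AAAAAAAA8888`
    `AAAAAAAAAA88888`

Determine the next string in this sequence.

Term n consists of 2n A's, followed by n 8's (n = 1, 2, …).
At n = 6 the blocks have lengths 12, 6.

AAAAAAAAAAAA888888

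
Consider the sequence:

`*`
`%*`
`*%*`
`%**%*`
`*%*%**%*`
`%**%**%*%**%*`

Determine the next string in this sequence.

Each term (from the third on) is the two preceding terms concatenated in order: term 3 = *·%* = *%*.
So term 7 is *%*%**%*·%**%**%*%**%*.

*%*%**%*%**%**%*%**%*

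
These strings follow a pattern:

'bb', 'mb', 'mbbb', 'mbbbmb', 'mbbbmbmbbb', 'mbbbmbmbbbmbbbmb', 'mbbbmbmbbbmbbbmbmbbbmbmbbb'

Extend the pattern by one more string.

Each term (from the third on) is the previous term followed by the one before it: term 3 = mb·bb = mbbb.
Continuing: mbbbmbmbbbmbbbmbmbbbmbmbbb · mbbbmbmbbbmbbbmb gives term 8.

mbbbmbmbbbmbbbmbmbbbmbmbbbmbbbmbmbbbmbbbmb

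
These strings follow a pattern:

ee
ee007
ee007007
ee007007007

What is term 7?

The strings grow by a fixed suffix 007 each time.
From ee007007007, 3 further steps: ee007007007 → ee007007007007 → ee007007007007007 → (answer).

ee007007007007007007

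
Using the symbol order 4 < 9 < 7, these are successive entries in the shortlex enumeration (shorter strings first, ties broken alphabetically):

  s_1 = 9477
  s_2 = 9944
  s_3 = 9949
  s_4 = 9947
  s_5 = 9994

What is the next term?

The successor of 9994 increments the rightmost position that isn't already 7 and resets every position after it to 4.

9999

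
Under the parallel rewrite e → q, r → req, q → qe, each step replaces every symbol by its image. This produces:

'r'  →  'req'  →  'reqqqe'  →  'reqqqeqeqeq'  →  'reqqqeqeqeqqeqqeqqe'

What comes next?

reqqqeqeqeqqeqqeqqeqeqqeqeqqeqeq

φ(reqqqeqeqeqqeqqeqqe) expands symbol-by-symbol to req q qe qe qe q qe q qe q qe qe q qe qe q qe qe q; joining the 19 pieces gives the next term.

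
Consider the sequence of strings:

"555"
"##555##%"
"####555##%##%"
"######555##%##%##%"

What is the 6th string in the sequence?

Each term wraps the previous one in ## on the left and ##% on the right.
From ######555##%##%##%, 2 further steps: ######555##%##%##% → ########555##%##%##%##% → (answer).

##########555##%##%##%##%##%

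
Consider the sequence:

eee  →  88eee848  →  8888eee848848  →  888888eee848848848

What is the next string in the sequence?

s(k+1) = 88·s(k)·848, so each term gains 88 as a prefix and 848 as a suffix.
So the next term is 88·888888eee848848848·848.

88888888eee848848848848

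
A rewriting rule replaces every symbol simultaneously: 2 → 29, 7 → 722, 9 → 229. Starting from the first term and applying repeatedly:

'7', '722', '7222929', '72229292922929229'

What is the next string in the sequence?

72229292922929229292292929229292292929229

Applying the rule to each of the 17 symbols of 72229292922929229 gives the pieces 722 29 29 29 229 29 229 29 229 29 29 229 29 229 29 29 229, which concatenate to the answer.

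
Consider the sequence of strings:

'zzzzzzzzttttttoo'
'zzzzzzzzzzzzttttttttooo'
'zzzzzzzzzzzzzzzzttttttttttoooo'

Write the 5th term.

Term n consists of 4n z's, followed by 2n+2 t's, followed by n o's, where the shown terms are n = 2, 3, 4.
For term 5, n = 6, so the run lengths are 24, 14, 6.

zzzzzzzzzzzzzzzzzzzzzzzzttttttttttttttoooooo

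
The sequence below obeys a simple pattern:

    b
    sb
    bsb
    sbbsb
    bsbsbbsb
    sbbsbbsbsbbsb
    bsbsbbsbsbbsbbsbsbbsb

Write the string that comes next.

sbbsbbsbsbbsbbsbsbbsbsbbsbbsbsbbsb

This is a Fibonacci-style word recurrence s(k) = s(k−2)·s(k−1): e.g. b·sb = bsb.
So term 8 is sbbsbbsbsbbsb·bsbsbbsbsbbsbbsbsbbsb.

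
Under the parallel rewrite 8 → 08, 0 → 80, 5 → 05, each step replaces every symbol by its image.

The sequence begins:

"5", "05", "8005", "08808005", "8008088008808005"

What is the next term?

Rewriting the 16 symbols of 8008088008808005 one by one yields 08 80 80 08 80 08 08 80 80 08 08 80 08 80 80 05; concatenated:

08808008800808808008088008808005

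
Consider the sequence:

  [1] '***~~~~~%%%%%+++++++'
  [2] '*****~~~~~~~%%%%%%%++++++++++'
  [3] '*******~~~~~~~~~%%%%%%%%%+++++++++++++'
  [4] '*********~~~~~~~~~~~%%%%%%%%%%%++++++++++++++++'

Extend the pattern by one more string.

Term n consists of 2n-1 *'s, followed by 2n+1 ~'s, followed by 2n+1 %'s, followed by 3n+1 +'s, where the shown terms are n = 2, 3, 4, 5.
At n = 6 the blocks have lengths 11, 13, 13, 19.

***********~~~~~~~~~~~~~%%%%%%%%%%%%%+++++++++++++++++++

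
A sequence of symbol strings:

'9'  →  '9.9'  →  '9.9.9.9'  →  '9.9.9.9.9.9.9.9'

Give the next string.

s(k+1) = s(k)·.·s(k) — each term doubles the last with '.' between the halves.
So the next term is two copies of 9.9.9.9.9.9.9.9 with '.' between the halves.

9.9.9.9.9.9.9.9.9.9.9.9.9.9.9.9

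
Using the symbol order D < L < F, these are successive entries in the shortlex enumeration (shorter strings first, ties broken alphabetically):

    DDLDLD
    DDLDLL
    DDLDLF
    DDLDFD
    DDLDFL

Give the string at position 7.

Advancing 2 positions from DDLDFL through DDLDFL → DDLDFF reaches term 7.

DDLLDD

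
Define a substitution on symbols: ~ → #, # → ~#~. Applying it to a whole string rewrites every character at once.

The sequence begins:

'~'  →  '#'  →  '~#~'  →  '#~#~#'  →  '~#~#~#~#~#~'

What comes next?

#~#~#~#~#~#~#~#~#~#~#

Apply φ to ~#~#~#~#~#~ symbol by symbol: ~→#, #→~#~, ~→#, #→~#~, ~→#, #→~#~, ~→#, #→~#~, ~→#, #→~#~, ~→#; joined: # ~#~ # ~#~ # ~#~ # ~#~ # ~#~ #.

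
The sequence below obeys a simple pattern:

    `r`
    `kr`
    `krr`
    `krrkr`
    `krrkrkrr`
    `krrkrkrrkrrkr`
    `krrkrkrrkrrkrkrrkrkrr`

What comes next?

From term 3 onward, concatenate the last term with the second-to-last: kr·r = krr, krr·kr = krrkr, …
So term 8 is krrkrkrrkrrkrkrrkrkrr·krrkrkrrkrrkr.

krrkrkrrkrrkrkrrkrkrrkrrkrkrrkrrkr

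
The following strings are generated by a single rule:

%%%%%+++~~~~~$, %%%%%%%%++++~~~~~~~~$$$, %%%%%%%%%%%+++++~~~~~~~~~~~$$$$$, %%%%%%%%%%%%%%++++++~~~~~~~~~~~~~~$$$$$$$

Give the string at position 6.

%%%%%%%%%%%%%%%%%%%%++++++++~~~~~~~~~~~~~~~~~~~~$$$$$$$$$$$

Reading off run lengths: % runs 5, 8, 11, 14; + runs 3, 4, 5, 6; ~ runs 5, 8, 11, 14; $ runs 1, 3, 5, 7 — each is linear in n (n = 1, 2, …).
Setting n = 6 gives 20, 8, 20, 11 characters in each block.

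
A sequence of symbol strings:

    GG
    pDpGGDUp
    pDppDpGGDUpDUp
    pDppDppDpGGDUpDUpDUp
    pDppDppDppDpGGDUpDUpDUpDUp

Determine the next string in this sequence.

Every step adds pDp to the front and DUp to the end of the previous string.
Applying this once more to pDppDppDppDpGGDUpDUpDUpDUp:

pDppDppDppDppDpGGDUpDUpDUpDUpDUp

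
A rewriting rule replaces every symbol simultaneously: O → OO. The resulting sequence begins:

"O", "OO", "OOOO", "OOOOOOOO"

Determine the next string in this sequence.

Apply φ to OOOOOOOO symbol by symbol: O→OO, O→OO, O→OO, O→OO, O→OO, O→OO, O→OO, O→OO; joined: OO OO OO OO OO OO OO OO.

OOOOOOOOOOOOOOOO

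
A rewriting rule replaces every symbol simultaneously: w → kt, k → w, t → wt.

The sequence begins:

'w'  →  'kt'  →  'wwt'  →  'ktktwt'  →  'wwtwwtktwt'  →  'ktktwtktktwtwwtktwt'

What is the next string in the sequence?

Replace each of the 19 characters of ktktwtktktwtwwtktwt in place — w wt w wt kt wt w wt w wt kt wt kt kt wt w wt kt wt — and concatenate.

wwtwwtktwtwwtwwtktwtktktwtwwtktwt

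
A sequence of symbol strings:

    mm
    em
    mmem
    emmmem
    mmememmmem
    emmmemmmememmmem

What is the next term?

From term 3 onward, concatenate the second-to-last term with the last: mm·em = mmem, em·mmem = emmmem, …
Continuing: mmememmmem · emmmemmmememmmem gives term 7.

mmememmmememmmemmmememmmem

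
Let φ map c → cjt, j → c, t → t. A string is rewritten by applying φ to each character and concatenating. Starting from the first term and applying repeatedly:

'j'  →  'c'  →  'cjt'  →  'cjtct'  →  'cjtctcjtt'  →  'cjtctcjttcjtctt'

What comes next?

Replace each of the 15 characters of cjtctcjttcjtctt in place — cjt c t cjt t cjt c t t cjt c t cjt t t — and concatenate.

cjtctcjttcjtcttcjtctcjttt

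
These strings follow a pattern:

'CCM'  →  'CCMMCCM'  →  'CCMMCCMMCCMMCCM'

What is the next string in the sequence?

CCMMCCMMCCMMCCMMCCMMCCMMCCMMCCM

Every step duplicates the string with 'M' between the halves.
So the next term is two copies of CCMMCCMMCCMMCCM with 'M' between the halves.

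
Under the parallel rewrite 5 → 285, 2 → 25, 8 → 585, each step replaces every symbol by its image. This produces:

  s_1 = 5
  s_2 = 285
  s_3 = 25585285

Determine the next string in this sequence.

2528528558528525585285

Rewriting each symbol of 25585285: 2→25, 5→285, 5→285, 8→585, 5→285, 2→25, 8→585, 5→285, which concatenates to 25 285 285 585 285 25 585 285.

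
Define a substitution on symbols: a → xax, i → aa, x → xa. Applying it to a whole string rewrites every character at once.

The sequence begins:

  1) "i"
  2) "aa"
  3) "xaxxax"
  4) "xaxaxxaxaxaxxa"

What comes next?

xaxaxxaxaxxaxaxaxxaxaxxaxaxxaxaxax

Replace each of the 14 characters of xaxaxxaxaxaxxa in place — xa xax xa xax xa xa xax xa xax xa xax xa xa xax — and concatenate.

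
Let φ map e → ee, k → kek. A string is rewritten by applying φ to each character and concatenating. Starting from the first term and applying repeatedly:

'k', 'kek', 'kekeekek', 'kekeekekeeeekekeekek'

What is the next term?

Rewriting the 20 symbols of kekeekekeeeekekeekek one by one yields kek ee kek ee ee kek ee kek ee ee ee ee kek ee kek ee ee kek ee kek; concatenated:

kekeekekeeeekekeekekeeeeeeeekekeekekeeeekekeekek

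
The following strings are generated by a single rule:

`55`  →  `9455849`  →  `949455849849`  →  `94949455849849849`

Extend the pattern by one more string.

s(k+1) = 94·s(k)·849, so each term gains 94 as a prefix and 849 as a suffix.
One more step from 94949455849849849 gives the answer.

9494949455849849849849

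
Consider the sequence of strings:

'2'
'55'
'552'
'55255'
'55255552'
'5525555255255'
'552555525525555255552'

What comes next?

5525555255255552555525525555255255

This is a Fibonacci-style word recurrence s(k) = s(k−1)·s(k−2): e.g. 55·2 = 552.
The next term joins 552555525525555255552 and 5525555255255.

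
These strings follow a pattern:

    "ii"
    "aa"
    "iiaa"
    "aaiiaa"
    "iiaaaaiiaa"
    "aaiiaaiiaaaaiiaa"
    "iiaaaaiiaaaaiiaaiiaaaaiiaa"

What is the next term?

aaiiaaiiaaaaiiaaiiaaaaiiaaaaiiaaiiaaaaiiaa

Each term (from the third on) is the two preceding terms concatenated in order: term 3 = ii·aa = iiaa.
Continuing: aaiiaaiiaaaaiiaa · iiaaaaiiaaaaiiaaiiaaaaiiaa gives term 8.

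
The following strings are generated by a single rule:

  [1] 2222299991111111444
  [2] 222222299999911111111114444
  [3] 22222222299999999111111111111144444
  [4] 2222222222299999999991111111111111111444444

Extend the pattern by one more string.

222222222222299999999999911111111111111111114444444

Each string has the form 2^{2n+1} 9^{2n} 1^{3n+1} 4^{n+1}, where the shown terms are n = 2, 3, 4, 5.
Setting n = 6 gives 13, 12, 19, 7 characters in each block.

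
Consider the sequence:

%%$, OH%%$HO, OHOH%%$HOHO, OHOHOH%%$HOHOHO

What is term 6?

OHOHOHOHOH%%$HOHOHOHOHO

Every step adds OH to the front and HO to the end of the previous string.
From OHOHOH%%$HOHOHO, 2 further steps: OHOHOH%%$HOHOHO → OHOHOHOH%%$HOHOHOHO → (answer).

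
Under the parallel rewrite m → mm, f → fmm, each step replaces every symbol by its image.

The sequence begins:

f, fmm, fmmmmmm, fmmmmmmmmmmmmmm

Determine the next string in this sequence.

fmmmmmmmmmmmmmmmmmmmmmmmmmmmmmm

Applying the rule to each of the 15 symbols of fmmmmmmmmmmmmmm gives the pieces fmm mm mm mm mm mm mm mm mm mm mm mm mm mm mm, which concatenate to the answer.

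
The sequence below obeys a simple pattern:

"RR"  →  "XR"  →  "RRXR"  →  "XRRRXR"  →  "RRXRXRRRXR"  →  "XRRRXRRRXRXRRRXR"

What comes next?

This is a Fibonacci-style word recurrence s(k) = s(k−2)·s(k−1): e.g. RR·XR = RRXR.
The next term joins RRXRXRRRXR and XRRRXRRRXRXRRRXR.

RRXRXRRRXRXRRRXRRRXRXRRRXR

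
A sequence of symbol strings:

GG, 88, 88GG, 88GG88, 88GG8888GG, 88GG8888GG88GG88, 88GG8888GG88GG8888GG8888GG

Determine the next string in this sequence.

From term 3 onward, concatenate the last term with the second-to-last: 88·GG = 88GG, 88GG·88 = 88GG88, …
Continuing: 88GG8888GG88GG8888GG8888GG · 88GG8888GG88GG88 gives term 8.

88GG8888GG88GG8888GG8888GG88GG8888GG88GG88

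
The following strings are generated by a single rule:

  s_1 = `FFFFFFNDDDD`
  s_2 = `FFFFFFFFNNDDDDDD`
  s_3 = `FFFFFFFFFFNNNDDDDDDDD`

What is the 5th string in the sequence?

Reading off run lengths: F runs 6, 8, 10; N runs 1, 2, 3; D runs 4, 6, 8 — each is linear in n, where the shown terms are n = 2, 3, 4.
At n = 6 the blocks have lengths 14, 5, 12.

FFFFFFFFFFFFFFNNNNNDDDDDDDDDDDD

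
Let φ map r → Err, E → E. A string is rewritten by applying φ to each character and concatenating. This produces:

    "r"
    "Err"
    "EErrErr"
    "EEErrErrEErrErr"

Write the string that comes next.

Rewriting the 15 symbols of EEErrErrEErrErr one by one yields E E E Err Err E Err Err E E Err Err E Err Err; concatenated:

EEEErrErrEErrErrEEErrErrEErrErr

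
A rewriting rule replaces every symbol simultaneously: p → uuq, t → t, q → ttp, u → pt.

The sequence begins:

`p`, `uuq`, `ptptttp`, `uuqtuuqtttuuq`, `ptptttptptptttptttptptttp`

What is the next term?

uuqtuuqtttuuqtuuqtuuqtttuuqtttuuqtuuqtttuuq

Applying the rule to each of the 25 symbols of ptptttptptptttptttptptttp gives the pieces uuq t uuq t t t uuq t uuq t uuq t t t uuq t t t uuq t uuq t t t uuq, which concatenate to the answer.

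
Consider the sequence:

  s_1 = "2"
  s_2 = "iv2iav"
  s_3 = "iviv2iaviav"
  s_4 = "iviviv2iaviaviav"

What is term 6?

Each term wraps the previous one in iv on the left and iav on the right.
From iviviv2iaviaviav, 2 further steps: iviviv2iaviaviav → iviviviv2iaviaviaviav → (answer).

iviviviviv2iaviaviaviaviav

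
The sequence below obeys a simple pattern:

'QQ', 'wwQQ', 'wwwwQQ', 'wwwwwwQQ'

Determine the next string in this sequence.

Each term is the previous one with ww prepended.
Applying this once more to wwwwwwQQ:

wwwwwwwwQQ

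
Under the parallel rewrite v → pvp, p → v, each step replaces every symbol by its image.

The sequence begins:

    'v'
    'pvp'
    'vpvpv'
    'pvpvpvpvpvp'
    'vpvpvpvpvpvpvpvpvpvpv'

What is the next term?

pvpvpvpvpvpvpvpvpvpvpvpvpvpvpvpvpvpvpvpvpvp

Applying the rule to each of the 21 symbols of vpvpvpvpvpvpvpvpvpvpv gives the pieces pvp v pvp v pvp v pvp v pvp v pvp v pvp v pvp v pvp v pvp v pvp, which concatenate to the answer.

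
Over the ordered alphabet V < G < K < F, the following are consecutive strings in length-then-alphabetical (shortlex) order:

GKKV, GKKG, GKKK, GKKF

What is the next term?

Find the rightmost character of GKKF below F, bump it to the next letter, and reset everything to its right to V.

GKFV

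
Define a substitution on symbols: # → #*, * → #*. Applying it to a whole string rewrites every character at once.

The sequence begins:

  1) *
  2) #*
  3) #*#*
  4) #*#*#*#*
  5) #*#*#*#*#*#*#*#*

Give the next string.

Applying the rule to each of the 16 symbols of #*#*#*#*#*#*#*#* gives the pieces #* #* #* #* #* #* #* #* #* #* #* #* #* #* #* #*, which concatenate to the answer.

#*#*#*#*#*#*#*#*#*#*#*#*#*#*#*#*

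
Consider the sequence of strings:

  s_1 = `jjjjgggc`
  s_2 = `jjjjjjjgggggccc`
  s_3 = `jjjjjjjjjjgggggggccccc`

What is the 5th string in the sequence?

Each string has the form j^{3n+1} g^{2n+1} c^{2n-1} (n = 1, 2, …).
At n = 5 the blocks have lengths 16, 11, 9.

jjjjjjjjjjjjjjjjgggggggggggccccccccc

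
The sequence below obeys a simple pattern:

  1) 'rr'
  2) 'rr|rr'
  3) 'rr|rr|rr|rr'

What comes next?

rr|rr|rr|rr|rr|rr|rr|rr

Each string is two copies of the previous one joined by '|'.
One more doubling of rr|rr|rr|rr gives the answer.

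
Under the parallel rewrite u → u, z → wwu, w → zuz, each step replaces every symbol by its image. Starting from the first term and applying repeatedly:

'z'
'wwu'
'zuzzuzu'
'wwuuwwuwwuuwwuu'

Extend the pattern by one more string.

zuzzuzuuzuzzuzuzuzzuzuuzuzzuzuu

Replace each of the 15 characters of wwuuwwuwwuuwwuu in place — zuz zuz u u zuz zuz u zuz zuz u u zuz zuz u u — and concatenate.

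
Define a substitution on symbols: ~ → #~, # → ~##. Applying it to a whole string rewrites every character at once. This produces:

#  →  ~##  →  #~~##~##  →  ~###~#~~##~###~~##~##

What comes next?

Rewriting the 21 symbols of ~###~#~~##~###~~##~## one by one yields #~ ~## ~## ~## #~ ~## #~ #~ ~## ~## #~ ~## ~## ~## #~ #~ ~## ~## #~ ~## ~##; concatenated:

#~~##~##~###~~###~#~~##~###~~##~##~###~#~~##~###~~##~##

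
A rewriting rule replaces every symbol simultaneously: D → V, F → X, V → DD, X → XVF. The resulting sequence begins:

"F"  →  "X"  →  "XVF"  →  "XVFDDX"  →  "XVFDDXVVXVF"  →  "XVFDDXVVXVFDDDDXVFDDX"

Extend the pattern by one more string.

φ(XVFDDXVVXVFDDDDXVFDDX) expands symbol-by-symbol to XVF DD X V V XVF DD DD XVF DD X V V V V XVF DD X V V XVF; joining the 21 pieces gives the next term.

XVFDDXVVXVFDDDDXVFDDXVVVVXVFDDXVVXVF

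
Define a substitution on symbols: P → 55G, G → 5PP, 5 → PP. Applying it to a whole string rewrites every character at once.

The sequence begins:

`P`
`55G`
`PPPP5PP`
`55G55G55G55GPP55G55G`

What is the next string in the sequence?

PPPP5PPPPPP5PPPPPP5PPPPPP5PP55G55GPPPP5PPPPPP5PP

φ(55G55G55G55GPP55G55G) expands symbol-by-symbol to PP PP 5PP PP PP 5PP PP PP 5PP PP PP 5PP 55G 55G PP PP 5PP PP PP 5PP; joining the 20 pieces gives the next term.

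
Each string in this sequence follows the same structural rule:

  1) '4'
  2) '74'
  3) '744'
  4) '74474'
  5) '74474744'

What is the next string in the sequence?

Each term (from the third on) is the previous term followed by the one before it: term 3 = 74·4 = 744.
The next term joins 74474744 and 74474.

7447474474474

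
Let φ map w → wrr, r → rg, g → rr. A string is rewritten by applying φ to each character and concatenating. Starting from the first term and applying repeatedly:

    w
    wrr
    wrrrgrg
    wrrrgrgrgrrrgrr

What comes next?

Rewriting the 15 symbols of wrrrgrgrgrrrgrr one by one yields wrr rg rg rg rr rg rr rg rr rg rg rg rr rg rg; concatenated:

wrrrgrgrgrrrgrrrgrrrgrgrgrrrgrg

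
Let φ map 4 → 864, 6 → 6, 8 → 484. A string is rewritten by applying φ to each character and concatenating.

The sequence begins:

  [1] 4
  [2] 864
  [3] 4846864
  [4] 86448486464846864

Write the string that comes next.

φ(86448486464846864) expands symbol-by-symbol to 484 6 864 864 484 864 484 6 864 6 864 484 864 6 484 6 864; joining the 17 pieces gives the next term.

48468648644848644846864686448486464846864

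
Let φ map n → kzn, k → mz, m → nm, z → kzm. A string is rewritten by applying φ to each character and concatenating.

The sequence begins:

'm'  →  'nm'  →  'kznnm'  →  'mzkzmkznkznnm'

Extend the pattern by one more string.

Rewriting the 13 symbols of mzkzmkznkznnm one by one yields nm kzm mz kzm nm mz kzm kzn mz kzm kzn kzn nm; concatenated:

nmkzmmzkzmnmmzkzmkznmzkzmkznkznnm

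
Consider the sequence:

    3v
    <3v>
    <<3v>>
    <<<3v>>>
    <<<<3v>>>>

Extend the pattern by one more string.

<<<<<3v>>>>>

Each term wraps the previous one in < on the left and > on the right.
One more step from <<<<3v>>>> gives the answer.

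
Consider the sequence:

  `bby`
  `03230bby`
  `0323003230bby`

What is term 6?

0323003230032300323003230bby

Each term is the previous one with 03230 prepended.
From 0323003230bby, 3 further steps: 0323003230bby → 032300323003230bby → 03230032300323003230bby → (answer).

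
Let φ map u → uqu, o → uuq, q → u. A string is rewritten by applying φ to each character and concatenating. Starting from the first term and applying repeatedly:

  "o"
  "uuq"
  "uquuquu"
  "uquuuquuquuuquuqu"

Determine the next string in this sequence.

uquuuquuquuquuuquuquuuquuquuquuuquuquuuqu

φ(uquuuquuquuuquuqu) expands symbol-by-symbol to uqu u uqu uqu uqu u uqu uqu u uqu uqu uqu u uqu uqu u uqu; joining the 17 pieces gives the next term.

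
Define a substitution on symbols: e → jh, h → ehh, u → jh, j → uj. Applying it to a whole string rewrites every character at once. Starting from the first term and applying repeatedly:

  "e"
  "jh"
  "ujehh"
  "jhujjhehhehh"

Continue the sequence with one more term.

ujehhjhujujehhjhehhehhjhehhehh

Expanding jhujjhehhehh: j→uj, h→ehh, u→jh, j→uj, j→uj, h→ehh, e→jh, h→ehh, h→ehh, e→jh, h→ehh, h→ehh. Concatenated: uj ehh jh uj uj ehh jh ehh ehh jh ehh ehh.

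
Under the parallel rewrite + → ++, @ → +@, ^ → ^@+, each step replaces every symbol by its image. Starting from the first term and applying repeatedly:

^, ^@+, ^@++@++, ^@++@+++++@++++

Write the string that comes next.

Rewriting the 15 symbols of ^@++@+++++@++++ one by one yields ^@+ +@ ++ ++ +@ ++ ++ ++ ++ ++ +@ ++ ++ ++ ++; concatenated:

^@++@+++++@+++++++++++@++++++++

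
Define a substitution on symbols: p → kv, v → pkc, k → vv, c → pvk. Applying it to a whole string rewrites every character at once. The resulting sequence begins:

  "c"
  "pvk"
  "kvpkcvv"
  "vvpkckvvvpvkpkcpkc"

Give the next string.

Applying the rule to each of the 18 symbols of vvpkckvvvpvkpkcpkc gives the pieces pkc pkc kv vv pvk vv pkc pkc pkc kv pkc vv kv vv pvk kv vv pvk, which concatenate to the answer.

pkcpkckvvvpvkvvpkcpkcpkckvpkcvvkvvvpvkkvvvpvk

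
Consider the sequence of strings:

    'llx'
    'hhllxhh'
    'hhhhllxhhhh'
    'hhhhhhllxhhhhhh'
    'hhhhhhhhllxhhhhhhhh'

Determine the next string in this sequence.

Every step adds hh to the front and hh to the end of the previous string.
One more step from hhhhhhhhllxhhhhhhhh gives the answer.

hhhhhhhhhhllxhhhhhhhhhh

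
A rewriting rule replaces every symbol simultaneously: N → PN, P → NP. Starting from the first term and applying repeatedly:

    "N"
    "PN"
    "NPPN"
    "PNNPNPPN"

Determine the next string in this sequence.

Apply φ to PNNPNPPN symbol by symbol: P→NP, N→PN, N→PN, P→NP, N→PN, P→NP, P→NP, N→PN; joined: NP PN PN NP PN NP NP PN.

NPPNPNNPPNNPNPPN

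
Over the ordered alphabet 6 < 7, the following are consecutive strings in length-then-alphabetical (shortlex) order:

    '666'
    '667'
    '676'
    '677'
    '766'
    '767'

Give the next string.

776

Find the rightmost character of 767 below 7, bump it to the next letter, and reset everything to its right to 6.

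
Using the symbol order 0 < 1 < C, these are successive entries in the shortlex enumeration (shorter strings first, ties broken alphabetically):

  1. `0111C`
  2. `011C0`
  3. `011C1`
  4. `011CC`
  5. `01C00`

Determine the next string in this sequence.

Treat 01C00 as a base-3 numeral over the given alphabet and add one, carrying through any trailing C's.

01C01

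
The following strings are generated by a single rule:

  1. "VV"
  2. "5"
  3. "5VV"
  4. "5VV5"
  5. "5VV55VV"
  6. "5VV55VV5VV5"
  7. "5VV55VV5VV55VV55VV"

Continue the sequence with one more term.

Each term (from the third on) is the previous term followed by the one before it: term 3 = 5·VV = 5VV.
The next term joins 5VV55VV5VV55VV55VV and 5VV55VV5VV5.

5VV55VV5VV55VV55VV5VV55VV5VV5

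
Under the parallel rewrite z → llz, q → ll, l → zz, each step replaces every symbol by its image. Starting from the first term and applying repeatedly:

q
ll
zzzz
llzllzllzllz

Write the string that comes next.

Apply φ to llzllzllzllz symbol by symbol: l→zz, l→zz, z→llz, l→zz, l→zz, z→llz, l→zz, l→zz, z→llz, l→zz, l→zz, z→llz; joined: zz zz llz zz zz llz zz zz llz zz zz llz.

zzzzllzzzzzllzzzzzllzzzzzllz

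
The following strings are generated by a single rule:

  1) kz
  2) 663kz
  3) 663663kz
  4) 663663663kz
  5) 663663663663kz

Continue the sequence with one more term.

663663663663663kz

The strings grow by a fixed prefix 663 each time.
One more step from 663663663663kz gives the answer.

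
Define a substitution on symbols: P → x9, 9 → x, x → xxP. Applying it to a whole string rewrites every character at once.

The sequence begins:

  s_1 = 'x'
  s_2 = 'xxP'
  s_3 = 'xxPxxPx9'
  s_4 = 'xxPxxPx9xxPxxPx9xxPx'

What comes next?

Rewriting the 20 symbols of xxPxxPx9xxPxxPx9xxPx one by one yields xxP xxP x9 xxP xxP x9 xxP x xxP xxP x9 xxP xxP x9 xxP x xxP xxP x9 xxP; concatenated:

xxPxxPx9xxPxxPx9xxPxxxPxxPx9xxPxxPx9xxPxxxPxxPx9xxP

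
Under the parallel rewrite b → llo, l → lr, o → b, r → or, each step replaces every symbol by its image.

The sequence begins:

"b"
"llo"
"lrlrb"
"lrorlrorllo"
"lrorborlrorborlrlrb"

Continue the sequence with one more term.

φ(lrorborlrorborlrlrb) expands symbol-by-symbol to lr or b or llo b or lr or b or llo b or lr or lr or llo; joining the 19 pieces gives the next term.

lrorborlloborlrorborlloborlrorlrorllo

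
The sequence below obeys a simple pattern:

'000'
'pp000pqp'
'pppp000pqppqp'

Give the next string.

Each term wraps the previous one in pp on the left and pqp on the right.
So the next term is pp·pppp000pqppqp·pqp.

pppppp000pqppqppqp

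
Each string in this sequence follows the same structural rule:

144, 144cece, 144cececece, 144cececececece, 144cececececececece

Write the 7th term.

144cececececececececececece

The strings grow by a fixed suffix cece each time.
From 144cececececececece, 2 further steps: 144cececececececece → 144cececececececececece → (answer).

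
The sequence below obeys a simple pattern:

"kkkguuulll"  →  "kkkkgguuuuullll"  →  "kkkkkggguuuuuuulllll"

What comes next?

Term n consists of n+2 k's, followed by n g's, followed by 2n+1 u's, followed by n+2 l's (n = 1, 2, …).
Setting n = 4 gives 6, 4, 9, 6 characters in each block.

kkkkkkgggguuuuuuuuullllll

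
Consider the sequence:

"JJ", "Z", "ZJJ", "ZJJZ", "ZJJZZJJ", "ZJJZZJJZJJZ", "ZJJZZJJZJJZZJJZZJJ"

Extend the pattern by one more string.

From term 3 onward, concatenate the last term with the second-to-last: Z·JJ = ZJJ, ZJJ·Z = ZJJZ, …
The next term joins ZJJZZJJZJJZZJJZZJJ and ZJJZZJJZJJZ.

ZJJZZJJZJJZZJJZZJJZJJZZJJZJJZ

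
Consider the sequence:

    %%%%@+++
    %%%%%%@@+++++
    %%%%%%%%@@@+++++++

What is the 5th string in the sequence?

Reading off run lengths: % runs 4, 6, 8; @ runs 1, 2, 3; + runs 3, 5, 7 — each is linear in n (n = 1, 2, …).
At n = 5 the blocks have lengths 12, 5, 11.

%%%%%%%%%%%%@@@@@+++++++++++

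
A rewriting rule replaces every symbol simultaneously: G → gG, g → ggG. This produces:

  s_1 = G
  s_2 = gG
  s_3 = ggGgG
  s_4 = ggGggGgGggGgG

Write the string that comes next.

φ(ggGggGgGggGgG) expands symbol-by-symbol to ggG ggG gG ggG ggG gG ggG gG ggG ggG gG ggG gG; joining the 13 pieces gives the next term.

ggGggGgGggGggGgGggGgGggGggGgGggGgG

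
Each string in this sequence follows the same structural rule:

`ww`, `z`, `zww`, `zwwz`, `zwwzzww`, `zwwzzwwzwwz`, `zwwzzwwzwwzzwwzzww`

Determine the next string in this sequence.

From term 3 onward, concatenate the last term with the second-to-last: z·ww = zww, zww·z = zwwz, …
The next term joins zwwzzwwzwwzzwwzzww and zwwzzwwzwwz.

zwwzzwwzwwzzwwzzwwzwwzzwwzwwz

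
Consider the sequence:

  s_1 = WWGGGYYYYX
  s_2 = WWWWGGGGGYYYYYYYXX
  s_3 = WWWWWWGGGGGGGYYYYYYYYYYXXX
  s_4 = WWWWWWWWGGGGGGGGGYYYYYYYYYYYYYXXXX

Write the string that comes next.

Each string has the form W^{2n} G^{2n+1} Y^{3n+1} X^{n} (n = 1, 2, …).
Setting n = 5 gives 10, 11, 16, 5 characters in each block.

WWWWWWWWWWGGGGGGGGGGGYYYYYYYYYYYYYYYYXXXXX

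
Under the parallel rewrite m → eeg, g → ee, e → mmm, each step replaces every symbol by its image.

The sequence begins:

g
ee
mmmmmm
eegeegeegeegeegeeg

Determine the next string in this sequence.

Replace each of the 18 characters of eegeegeegeegeegeeg in place — mmm mmm ee mmm mmm ee mmm mmm ee mmm mmm ee mmm mmm ee mmm mmm ee — and concatenate.

mmmmmmeemmmmmmeemmmmmmeemmmmmmeemmmmmmeemmmmmmee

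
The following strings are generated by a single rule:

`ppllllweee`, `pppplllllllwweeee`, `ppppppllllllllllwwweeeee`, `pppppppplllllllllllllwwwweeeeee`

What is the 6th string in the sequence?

pppppppppppplllllllllllllllllllwwwwwweeeeeeee

The n-th term is 2n p's then 3n+1 l's then n w's then n+2 e's (n = 1, 2, …).
At n = 6 the blocks have lengths 12, 19, 6, 8.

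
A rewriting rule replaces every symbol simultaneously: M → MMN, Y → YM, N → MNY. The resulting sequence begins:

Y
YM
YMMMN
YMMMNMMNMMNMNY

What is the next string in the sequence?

Rewriting the 14 symbols of YMMMNMMNMMNMNY one by one yields YM MMN MMN MMN MNY MMN MMN MNY MMN MMN MNY MMN MNY YM; concatenated:

YMMMNMMNMMNMNYMMNMMNMNYMMNMMNMNYMMNMNYYM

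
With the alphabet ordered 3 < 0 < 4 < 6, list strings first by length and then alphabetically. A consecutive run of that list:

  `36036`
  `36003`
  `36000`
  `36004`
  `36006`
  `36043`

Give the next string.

Find the rightmost character of 36043 below 6, bump it to the next letter, and reset everything to its right to 3.

36040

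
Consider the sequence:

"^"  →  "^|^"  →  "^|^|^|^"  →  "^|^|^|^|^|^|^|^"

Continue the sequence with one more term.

Each string is two copies of the previous one joined by '|'.
Doubling ^|^|^|^|^|^|^|^ with '|' between the halves:

^|^|^|^|^|^|^|^|^|^|^|^|^|^|^|^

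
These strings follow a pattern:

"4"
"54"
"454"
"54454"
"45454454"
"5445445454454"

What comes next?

454544545445445454454

This is a Fibonacci-style word recurrence s(k) = s(k−2)·s(k−1): e.g. 4·54 = 454.
So term 7 is 45454454·5445445454454.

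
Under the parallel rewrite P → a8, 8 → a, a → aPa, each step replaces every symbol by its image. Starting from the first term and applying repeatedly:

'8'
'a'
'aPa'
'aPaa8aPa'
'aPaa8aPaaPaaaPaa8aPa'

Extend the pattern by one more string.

aPaa8aPaaPaaaPaa8aPaaPaa8aPaaPaaPaa8aPaaPaaaPaa8aPa

Replace each of the 20 characters of aPaa8aPaaPaaaPaa8aPa in place — aPa a8 aPa aPa a aPa a8 aPa aPa a8 aPa aPa aPa a8 aPa aPa a aPa a8 aPa — and concatenate.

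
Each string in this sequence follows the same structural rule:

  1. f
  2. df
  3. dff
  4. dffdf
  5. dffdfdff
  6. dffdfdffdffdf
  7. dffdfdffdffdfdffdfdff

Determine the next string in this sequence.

Each term (from the third on) is the previous term followed by the one before it: term 3 = df·f = dff.
So term 8 is dffdfdffdffdfdffdfdff·dffdfdffdffdf.

dffdfdffdffdfdffdfdffdffdfdffdffdf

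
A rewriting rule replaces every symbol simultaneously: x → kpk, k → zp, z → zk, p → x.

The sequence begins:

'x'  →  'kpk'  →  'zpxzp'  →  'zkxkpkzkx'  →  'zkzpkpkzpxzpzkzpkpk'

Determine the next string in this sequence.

Replace each of the 19 characters of zkzpkpkzpxzpzkzpkpk in place — zk zp zk x zp x zp zk x kpk zk x zk zp zk x zp x zp — and concatenate.

zkzpzkxzpxzpzkxkpkzkxzkzpzkxzpxzp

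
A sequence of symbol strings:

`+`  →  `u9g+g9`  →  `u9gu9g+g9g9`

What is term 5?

u9gu9gu9gu9g+g9g9g9g9

Every step adds u9g to the front and g9 to the end of the previous string.
From u9gu9g+g9g9, 2 further steps: u9gu9g+g9g9 → u9gu9gu9g+g9g9g9 → (answer).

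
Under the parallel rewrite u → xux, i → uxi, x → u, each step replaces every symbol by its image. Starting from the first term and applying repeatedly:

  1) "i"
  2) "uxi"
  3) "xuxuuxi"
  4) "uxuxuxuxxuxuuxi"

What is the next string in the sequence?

φ(uxuxuxuxxuxuuxi) expands symbol-by-symbol to xux u xux u xux u xux u u xux u xux xux u uxi; joining the 15 pieces gives the next term.

xuxuxuxuxuxuxuxuuxuxuxuxxuxuuxi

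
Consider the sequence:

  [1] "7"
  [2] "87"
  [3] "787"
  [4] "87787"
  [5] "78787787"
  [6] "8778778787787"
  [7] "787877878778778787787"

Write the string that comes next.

8778778787787787877878778778787787

From term 3 onward, concatenate the second-to-last term with the last: 7·87 = 787, 87·787 = 87787, …
So term 8 is 8778778787787·787877878778778787787.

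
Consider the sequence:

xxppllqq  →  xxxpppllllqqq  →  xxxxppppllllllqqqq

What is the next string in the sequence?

The n-th term is n+1 x's then n+1 p's then 2n l's then n+1 q's (n = 1, 2, …).
Setting n = 4 gives 5, 5, 8, 5 characters in each block.

xxxxxpppppllllllllqqqqq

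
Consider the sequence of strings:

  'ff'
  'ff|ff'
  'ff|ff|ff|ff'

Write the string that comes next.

Every step duplicates the string with '|' between the halves.
One more doubling of ff|ff|ff|ff gives the answer.

ff|ff|ff|ff|ff|ff|ff|ff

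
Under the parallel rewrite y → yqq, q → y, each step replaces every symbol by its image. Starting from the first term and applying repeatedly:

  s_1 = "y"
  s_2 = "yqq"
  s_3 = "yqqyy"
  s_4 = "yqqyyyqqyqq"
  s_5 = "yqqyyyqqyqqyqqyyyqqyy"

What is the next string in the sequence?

Rewriting the 21 symbols of yqqyyyqqyqqyqqyyyqqyy one by one yields yqq y y yqq yqq yqq y y yqq y y yqq y y yqq yqq yqq y y yqq yqq; concatenated:

yqqyyyqqyqqyqqyyyqqyyyqqyyyqqyqqyqqyyyqqyqq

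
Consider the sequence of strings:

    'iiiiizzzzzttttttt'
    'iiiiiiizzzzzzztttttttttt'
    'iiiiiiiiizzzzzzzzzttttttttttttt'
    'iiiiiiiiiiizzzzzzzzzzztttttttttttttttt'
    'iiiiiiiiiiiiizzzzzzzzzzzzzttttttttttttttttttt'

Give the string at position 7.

iiiiiiiiiiiiiiiiizzzzzzzzzzzzzzzzzttttttttttttttttttttttttt

Term n consists of 2n+1 i's, followed by 2n+1 z's, followed by 3n+1 t's, where the shown terms are n = 2, 3, 4, 5, 6.
For term 7, n = 8, so the run lengths are 17, 17, 25.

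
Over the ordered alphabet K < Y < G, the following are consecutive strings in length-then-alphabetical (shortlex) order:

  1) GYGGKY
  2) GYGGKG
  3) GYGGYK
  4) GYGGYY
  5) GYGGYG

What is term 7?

Stepping forward 2 times from GYGGYG: GYGGYG → GYGGGK, then the target.

GYGGGY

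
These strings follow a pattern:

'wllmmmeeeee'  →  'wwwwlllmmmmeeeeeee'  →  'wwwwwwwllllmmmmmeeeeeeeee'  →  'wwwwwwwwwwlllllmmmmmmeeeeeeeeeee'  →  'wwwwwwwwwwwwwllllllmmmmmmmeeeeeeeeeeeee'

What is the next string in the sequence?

The n-th term is 3n-2 w's then n+1 l's then n+2 m's then 2n+3 e's (n = 1, 2, …).
Setting n = 6 gives 16, 7, 8, 15 characters in each block.

wwwwwwwwwwwwwwwwlllllllmmmmmmmmeeeeeeeeeeeeeee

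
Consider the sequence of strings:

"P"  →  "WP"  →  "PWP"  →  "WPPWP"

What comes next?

This is a Fibonacci-style word recurrence s(k) = s(k−2)·s(k−1): e.g. P·WP = PWP.
Continuing: PWP · WPPWP gives term 5.

PWPWPPWP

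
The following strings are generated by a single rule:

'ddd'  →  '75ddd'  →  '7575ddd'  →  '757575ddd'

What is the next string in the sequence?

Each term is the previous one with 75 prepended.
One more step from 757575ddd gives the answer.

75757575ddd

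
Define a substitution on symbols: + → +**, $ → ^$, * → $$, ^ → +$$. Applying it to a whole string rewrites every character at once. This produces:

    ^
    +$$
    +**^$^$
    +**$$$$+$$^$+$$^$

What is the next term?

+**$$$$^$^$^$^$+**^$^$+$$^$+**^$^$+$$^$

φ(+**$$$$+$$^$+$$^$) expands symbol-by-symbol to +** $$ $$ ^$ ^$ ^$ ^$ +** ^$ ^$ +$$ ^$ +** ^$ ^$ +$$ ^$; joining the 17 pieces gives the next term.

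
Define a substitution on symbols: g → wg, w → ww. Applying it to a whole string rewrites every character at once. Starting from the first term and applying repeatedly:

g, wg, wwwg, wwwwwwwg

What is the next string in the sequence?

wwwwwwwwwwwwwwwg

Expanding wwwwwwwg: w→ww, w→ww, w→ww, w→ww, w→ww, w→ww, w→ww, g→wg. Concatenated: ww ww ww ww ww ww ww wg.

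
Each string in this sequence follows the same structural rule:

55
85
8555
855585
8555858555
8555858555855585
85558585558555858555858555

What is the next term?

855585855585558585558585558555858555855585

From term 3 onward, concatenate the last term with the second-to-last: 85·55 = 8555, 8555·85 = 855585, …
The next term joins 85558585558555858555858555 and 8555858555855585.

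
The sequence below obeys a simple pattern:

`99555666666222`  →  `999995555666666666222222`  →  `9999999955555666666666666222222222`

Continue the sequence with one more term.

99999999999555555666666666666666222222222222

The n-th term is 3n-1 9's then n+2 5's then 3n+3 6's then 3n 2's (n = 1, 2, …).
At n = 4 the blocks have lengths 11, 6, 15, 12.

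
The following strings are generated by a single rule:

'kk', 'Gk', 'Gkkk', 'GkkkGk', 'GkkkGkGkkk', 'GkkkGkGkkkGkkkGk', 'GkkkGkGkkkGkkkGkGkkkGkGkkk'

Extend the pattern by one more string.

From term 3 onward, concatenate the last term with the second-to-last: Gk·kk = Gkkk, Gkkk·Gk = GkkkGk, …
The next term joins GkkkGkGkkkGkkkGkGkkkGkGkkk and GkkkGkGkkkGkkkGk.

GkkkGkGkkkGkkkGkGkkkGkGkkkGkkkGkGkkkGkkkGk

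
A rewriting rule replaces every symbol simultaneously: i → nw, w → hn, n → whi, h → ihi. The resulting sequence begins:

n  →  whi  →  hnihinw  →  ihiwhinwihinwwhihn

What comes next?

φ(ihiwhinwihinwwhihn) expands symbol-by-symbol to nw ihi nw hn ihi nw whi hn nw ihi nw whi hn hn ihi nw ihi whi; joining the 18 pieces gives the next term.

nwihinwhnihinwwhihnnwihinwwhihnhnihinwihiwhi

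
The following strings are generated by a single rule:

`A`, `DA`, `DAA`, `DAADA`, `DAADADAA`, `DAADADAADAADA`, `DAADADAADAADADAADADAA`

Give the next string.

This is a Fibonacci-style word recurrence s(k) = s(k−1)·s(k−2): e.g. DA·A = DAA.
So term 8 is DAADADAADAADADAADADAA·DAADADAADAADA.

DAADADAADAADADAADADAADAADADAADAADA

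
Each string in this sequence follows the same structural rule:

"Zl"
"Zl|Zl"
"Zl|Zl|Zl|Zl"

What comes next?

Each string is two copies of the previous one joined by '|'.
So the next term is two copies of Zl|Zl|Zl|Zl with '|' between the halves.

Zl|Zl|Zl|Zl|Zl|Zl|Zl|Zl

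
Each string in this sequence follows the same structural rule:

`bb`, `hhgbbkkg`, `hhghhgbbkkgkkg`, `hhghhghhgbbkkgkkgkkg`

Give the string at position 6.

hhghhghhghhghhgbbkkgkkgkkgkkgkkg

Each term wraps the previous one in hhg on the left and kkg on the right.
From hhghhghhgbbkkgkkgkkg, 2 further steps: hhghhghhgbbkkgkkgkkg → hhghhghhghhgbbkkgkkgkkgkkg → (answer).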